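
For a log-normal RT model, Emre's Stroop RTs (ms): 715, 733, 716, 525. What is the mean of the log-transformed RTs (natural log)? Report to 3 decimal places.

6.502

ln(RT): 6.5723, 6.5971, 6.5737, 6.2634
Σ ln(RT) = 26.0065
Mean = 26.0065/4 = 6.50163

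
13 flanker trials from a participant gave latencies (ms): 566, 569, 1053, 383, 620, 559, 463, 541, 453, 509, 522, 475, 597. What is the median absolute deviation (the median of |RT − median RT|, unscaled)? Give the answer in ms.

Sorted: 383, 453, 463, 475, 509, 522, 541, 559, 566, 569, 597, 620, 1053 → median = 541
|x − 541|: 25, 28, 512, 158, 79, 18, 78, 0, 88, 32, 19, 66, 56
Sorted deviations: 0, 18, 19, 25, 28, 32, 56, 66, 78, 79, 88, 158, 512 → MAD = 56

56 ms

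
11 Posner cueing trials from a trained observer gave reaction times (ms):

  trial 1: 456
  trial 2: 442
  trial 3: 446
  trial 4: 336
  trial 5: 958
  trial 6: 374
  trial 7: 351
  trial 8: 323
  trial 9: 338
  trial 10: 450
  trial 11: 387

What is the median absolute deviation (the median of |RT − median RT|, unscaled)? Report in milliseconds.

55 ms

Sorted: 323, 336, 338, 351, 374, 387, 442, 446, 450, 456, 958 → median = 387
|x − 387|: 69, 55, 59, 51, 571, 13, 36, 64, 49, 63, 0
Sorted deviations: 0, 13, 36, 49, 51, 55, 59, 63, 64, 69, 571 → MAD = 55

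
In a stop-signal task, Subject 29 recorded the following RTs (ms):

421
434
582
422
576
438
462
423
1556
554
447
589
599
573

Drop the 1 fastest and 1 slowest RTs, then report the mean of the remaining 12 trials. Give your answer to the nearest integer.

Sorted: 421, 422, 423, 434, 438, 447, 462, 554, 573, 576, 582, 589, 599, 1556
Drop lowest 1 (421) and highest 1 (1556)
Remaining (n=12): Σ = 6099, mean = 6099/12 = 508.250

508 ms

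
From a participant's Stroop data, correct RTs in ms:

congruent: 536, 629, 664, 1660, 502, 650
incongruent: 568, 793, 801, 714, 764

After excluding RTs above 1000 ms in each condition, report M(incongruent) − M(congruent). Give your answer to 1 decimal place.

congruent: exclude 1660
M(congruent) = 2981/5 = 596.200
M(incongruent) = 3640/5 = 728.000
Difference = 728.000 − 596.200 = 131.800 ms

131.8 ms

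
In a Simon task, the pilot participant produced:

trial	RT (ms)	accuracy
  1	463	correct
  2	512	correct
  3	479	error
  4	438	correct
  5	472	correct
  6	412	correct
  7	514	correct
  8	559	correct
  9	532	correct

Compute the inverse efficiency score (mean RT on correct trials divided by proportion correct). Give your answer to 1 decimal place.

548.7 ms

Correct trials (n=8): 463, 512, 438, 472, 412, 514, 559, 532
Mean correct RT = 3902/8 = 487.7500 ms
Proportion correct = 8/9
IES = 487.7500 / (8/9) = 548.719 ms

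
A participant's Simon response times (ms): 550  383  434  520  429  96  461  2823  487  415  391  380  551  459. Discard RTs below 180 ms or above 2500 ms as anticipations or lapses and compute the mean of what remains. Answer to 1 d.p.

Excluded: 96, 2823
Retained (n=12): Σ = 5460
Mean = 5460/12 = 455.0000

455.0 ms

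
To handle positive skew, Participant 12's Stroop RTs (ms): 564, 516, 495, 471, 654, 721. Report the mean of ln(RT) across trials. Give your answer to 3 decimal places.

6.334

ln(RT): 6.3351, 6.2461, 6.2046, 6.1549, 6.4831, 6.5806
Σ ln(RT) = 38.0043
Mean = 38.0043/6 = 6.33405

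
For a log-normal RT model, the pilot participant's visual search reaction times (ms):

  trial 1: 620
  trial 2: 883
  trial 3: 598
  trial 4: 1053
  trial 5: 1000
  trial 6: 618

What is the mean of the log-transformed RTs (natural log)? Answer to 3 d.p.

6.650

ln(RT): 6.4297, 6.7833, 6.3936, 6.9594, 6.9078, 6.4265
Σ ln(RT) = 39.9003
Mean = 39.9003/6 = 6.65005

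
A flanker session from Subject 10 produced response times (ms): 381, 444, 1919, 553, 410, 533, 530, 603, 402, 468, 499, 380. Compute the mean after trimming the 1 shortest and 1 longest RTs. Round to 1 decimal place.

Sorted: 380, 381, 402, 410, 444, 468, 499, 530, 533, 553, 603, 1919
Drop lowest 1 (380) and highest 1 (1919)
Remaining (n=10): Σ = 4823, mean = 4823/10 = 482.300

482.3 ms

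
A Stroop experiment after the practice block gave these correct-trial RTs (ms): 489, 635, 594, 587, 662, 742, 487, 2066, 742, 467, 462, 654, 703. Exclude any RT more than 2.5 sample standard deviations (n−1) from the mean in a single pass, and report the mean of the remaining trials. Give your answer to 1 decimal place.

602.0 ms

n = 13, ΣRT = 9290, M = 714.615
Σ(x−M)² = 2099329.08; s = √(2099329.08/12) = 418.263
Cutoffs: 714.615 ± 2.5·418.263 → [-331.0, 1760.3]
Outside: 2066 → excluded.
Retained (n=12): Σ = 7224, mean = 7224/12 = 602.000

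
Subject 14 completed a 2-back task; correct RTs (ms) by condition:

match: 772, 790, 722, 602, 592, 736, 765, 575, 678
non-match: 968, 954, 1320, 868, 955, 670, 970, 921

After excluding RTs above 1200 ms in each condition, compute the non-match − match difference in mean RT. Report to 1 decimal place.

non-match: exclude 1320
M(match) = 6232/9 = 692.444
M(non-match) = 6306/7 = 900.857
Difference = 900.857 − 692.444 = 208.413 ms

208.4 ms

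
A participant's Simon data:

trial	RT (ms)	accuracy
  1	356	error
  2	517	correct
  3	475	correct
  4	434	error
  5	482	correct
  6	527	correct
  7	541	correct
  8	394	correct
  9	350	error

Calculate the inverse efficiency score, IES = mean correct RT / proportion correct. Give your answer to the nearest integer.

Correct trials (n=6): 517, 475, 482, 527, 541, 394
Mean correct RT = 2936/6 = 489.3333 ms
Proportion correct = 6/9
IES = 489.3333 / (6/9) = 734.000 ms

734 ms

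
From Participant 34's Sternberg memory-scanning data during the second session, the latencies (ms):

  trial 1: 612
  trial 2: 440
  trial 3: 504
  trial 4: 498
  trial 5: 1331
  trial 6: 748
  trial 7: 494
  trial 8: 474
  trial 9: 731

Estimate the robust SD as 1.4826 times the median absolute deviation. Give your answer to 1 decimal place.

94.9 ms

Sorted: 440, 474, 494, 498, 504, 612, 731, 748, 1331 → median = 504
|x − 504| sorted: 0, 6, 10, 30, 64, 108, 227, 244, 827 → MAD = 64
Robust SD ≈ 1.4826 × 64 = 94.886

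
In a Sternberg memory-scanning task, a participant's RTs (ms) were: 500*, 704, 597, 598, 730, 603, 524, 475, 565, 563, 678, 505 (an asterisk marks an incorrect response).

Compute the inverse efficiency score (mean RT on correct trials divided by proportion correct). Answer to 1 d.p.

648.8 ms

Correct trials (n=11): 704, 597, 598, 730, 603, 524, 475, 565, 563, 678, 505
Mean correct RT = 6542/11 = 594.7273 ms
Proportion correct = 11/12
IES = 594.7273 / (11/12) = 648.793 ms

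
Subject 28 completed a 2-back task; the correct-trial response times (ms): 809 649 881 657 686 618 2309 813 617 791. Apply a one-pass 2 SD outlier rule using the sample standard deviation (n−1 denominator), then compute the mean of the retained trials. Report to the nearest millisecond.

n = 10, ΣRT = 8830, M = 883.000
Σ(x−M)² = 2337942.00; s = √(2337942.00/9) = 509.678
Cutoffs: 883.000 ± 2·509.678 → [-136.4, 1902.4]
Outside: 2309 → excluded.
Retained (n=9): Σ = 6521, mean = 6521/9 = 724.556

725 ms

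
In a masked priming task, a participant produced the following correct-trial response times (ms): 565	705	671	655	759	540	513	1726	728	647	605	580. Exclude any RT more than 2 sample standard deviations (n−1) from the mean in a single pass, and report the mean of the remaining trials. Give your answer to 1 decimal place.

n = 12, ΣRT = 8694, M = 724.500
Σ(x−M)² = 1157657.00; s = √(1157657.00/11) = 324.410
Cutoffs: 724.500 ± 2·324.410 → [75.7, 1373.3]
Outside: 1726 → excluded.
Retained (n=11): Σ = 6968, mean = 6968/11 = 633.455

633.5 ms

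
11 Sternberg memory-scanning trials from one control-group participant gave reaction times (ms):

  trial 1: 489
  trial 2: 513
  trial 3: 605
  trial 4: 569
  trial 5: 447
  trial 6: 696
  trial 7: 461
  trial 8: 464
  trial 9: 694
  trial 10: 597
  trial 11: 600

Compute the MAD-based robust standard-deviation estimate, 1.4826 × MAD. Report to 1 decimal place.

Sorted: 447, 461, 464, 489, 513, 569, 597, 600, 605, 694, 696 → median = 569
|x − 569| sorted: 0, 28, 31, 36, 56, 80, 105, 108, 122, 125, 127 → MAD = 80
Robust SD ≈ 1.4826 × 80 = 118.608

118.6 ms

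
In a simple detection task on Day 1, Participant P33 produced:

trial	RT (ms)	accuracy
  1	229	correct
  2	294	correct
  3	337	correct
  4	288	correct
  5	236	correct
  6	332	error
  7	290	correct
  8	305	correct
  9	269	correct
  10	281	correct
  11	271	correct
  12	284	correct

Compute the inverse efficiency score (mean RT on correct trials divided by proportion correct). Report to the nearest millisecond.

Correct trials (n=11): 229, 294, 337, 288, 236, 290, 305, 269, 281, 271, 284
Mean correct RT = 3084/11 = 280.3636 ms
Proportion correct = 11/12
IES = 280.3636 / (11/12) = 305.851 ms

306 ms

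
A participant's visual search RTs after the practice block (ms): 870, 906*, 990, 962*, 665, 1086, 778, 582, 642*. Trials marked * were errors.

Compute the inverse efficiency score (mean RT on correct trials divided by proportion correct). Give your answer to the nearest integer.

1243 ms

Correct trials (n=6): 870, 990, 665, 1086, 778, 582
Mean correct RT = 4971/6 = 828.5000 ms
Proportion correct = 6/9
IES = 828.5000 / (6/9) = 1242.750 ms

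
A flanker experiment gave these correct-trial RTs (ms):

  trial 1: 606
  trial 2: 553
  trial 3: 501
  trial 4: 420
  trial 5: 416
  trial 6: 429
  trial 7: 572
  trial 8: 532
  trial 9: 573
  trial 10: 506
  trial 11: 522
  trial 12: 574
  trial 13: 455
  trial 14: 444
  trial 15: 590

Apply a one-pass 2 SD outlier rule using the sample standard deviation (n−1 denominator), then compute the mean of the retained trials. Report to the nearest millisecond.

513 ms

n = 15, ΣRT = 7693, M = 512.867
Σ(x−M)² = 60853.73; s = √(60853.73/14) = 65.929
Cutoffs: 512.867 ± 2·65.929 → [381.0, 644.7]
No RTs fall outside the cutoffs; all 15 retained. Mean = 7693/15 = 512.867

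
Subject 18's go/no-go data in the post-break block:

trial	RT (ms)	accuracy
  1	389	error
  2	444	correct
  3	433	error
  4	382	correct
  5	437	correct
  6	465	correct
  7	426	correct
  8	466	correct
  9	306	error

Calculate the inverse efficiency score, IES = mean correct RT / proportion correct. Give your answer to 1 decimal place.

Correct trials (n=6): 444, 382, 437, 465, 426, 466
Mean correct RT = 2620/6 = 436.6667 ms
Proportion correct = 6/9
IES = 436.6667 / (6/9) = 655.000 ms

655.0 ms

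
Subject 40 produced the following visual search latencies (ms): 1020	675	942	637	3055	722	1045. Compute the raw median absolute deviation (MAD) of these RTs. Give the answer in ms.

220 ms

Sorted: 637, 675, 722, 942, 1020, 1045, 3055 → median = 942
|x − 942|: 78, 267, 0, 305, 2113, 220, 103
Sorted deviations: 0, 78, 103, 220, 267, 305, 2113 → MAD = 220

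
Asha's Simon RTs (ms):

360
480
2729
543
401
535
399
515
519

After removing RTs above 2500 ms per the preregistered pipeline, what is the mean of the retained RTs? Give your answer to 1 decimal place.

469.0 ms

Excluded: 2729
Retained (n=8): Σ = 3752
Mean = 3752/8 = 469.0000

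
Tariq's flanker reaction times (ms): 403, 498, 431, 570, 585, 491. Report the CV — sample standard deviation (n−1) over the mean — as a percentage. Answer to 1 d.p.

14.6%

n = 6, Σ = 2978, M = 496.3333
Σ(x−M)² = 26299.333; s = √(26299.333/5) = 72.5249
CV = 72.5249 / 496.3333 = 0.14612 = 14.612%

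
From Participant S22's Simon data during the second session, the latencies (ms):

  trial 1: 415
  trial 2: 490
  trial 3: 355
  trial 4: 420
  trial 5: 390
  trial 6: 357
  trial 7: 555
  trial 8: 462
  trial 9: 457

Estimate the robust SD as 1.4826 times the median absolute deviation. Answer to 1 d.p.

62.3 ms

Sorted: 355, 357, 390, 415, 420, 457, 462, 490, 555 → median = 420
|x − 420| sorted: 0, 5, 30, 37, 42, 63, 65, 70, 135 → MAD = 42
Robust SD ≈ 1.4826 × 42 = 62.269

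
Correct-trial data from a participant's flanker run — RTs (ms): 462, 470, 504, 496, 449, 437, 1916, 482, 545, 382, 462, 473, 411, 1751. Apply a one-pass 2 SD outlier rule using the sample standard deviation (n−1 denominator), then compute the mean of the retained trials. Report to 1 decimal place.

n = 14, ΣRT = 9240, M = 660.000
Σ(x−M)² = 3246970.00; s = √(3246970.00/13) = 499.767
Cutoffs: 660.000 ± 2·499.767 → [-339.5, 1659.5]
Outside: 1751, 1916 → excluded.
Retained (n=12): Σ = 5573, mean = 5573/12 = 464.417

464.4 ms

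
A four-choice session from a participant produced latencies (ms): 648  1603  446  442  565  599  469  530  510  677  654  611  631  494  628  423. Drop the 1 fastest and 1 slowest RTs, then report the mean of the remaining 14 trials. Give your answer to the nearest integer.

Sorted: 423, 442, 446, 469, 494, 510, 530, 565, 599, 611, 628, 631, 648, 654, 677, 1603
Drop lowest 1 (423) and highest 1 (1603)
Remaining (n=14): Σ = 7904, mean = 7904/14 = 564.571

565 ms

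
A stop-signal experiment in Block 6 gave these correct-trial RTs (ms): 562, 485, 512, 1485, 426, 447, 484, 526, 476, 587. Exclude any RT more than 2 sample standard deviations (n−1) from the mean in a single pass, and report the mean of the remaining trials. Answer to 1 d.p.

n = 10, ΣRT = 5990, M = 599.000
Σ(x−M)² = 893790.00; s = √(893790.00/9) = 315.135
Cutoffs: 599.000 ± 2·315.135 → [-31.3, 1229.3]
Outside: 1485 → excluded.
Retained (n=9): Σ = 4505, mean = 4505/9 = 500.556

500.6 ms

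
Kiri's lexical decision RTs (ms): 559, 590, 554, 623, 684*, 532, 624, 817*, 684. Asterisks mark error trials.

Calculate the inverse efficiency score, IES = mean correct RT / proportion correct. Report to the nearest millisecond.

765 ms

Correct trials (n=7): 559, 590, 554, 623, 532, 624, 684
Mean correct RT = 4166/7 = 595.1429 ms
Proportion correct = 7/9
IES = 595.1429 / (7/9) = 765.184 ms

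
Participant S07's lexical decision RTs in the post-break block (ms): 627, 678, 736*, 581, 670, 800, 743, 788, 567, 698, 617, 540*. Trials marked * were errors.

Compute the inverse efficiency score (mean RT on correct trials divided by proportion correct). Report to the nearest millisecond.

Correct trials (n=10): 627, 678, 581, 670, 800, 743, 788, 567, 698, 617
Mean correct RT = 6769/10 = 676.9000 ms
Proportion correct = 10/12
IES = 676.9000 / (10/12) = 812.280 ms

812 ms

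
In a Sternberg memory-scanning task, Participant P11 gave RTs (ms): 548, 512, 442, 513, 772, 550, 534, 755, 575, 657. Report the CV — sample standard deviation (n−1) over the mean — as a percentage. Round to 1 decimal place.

18.5%

n = 10, Σ = 5858, M = 585.8000
Σ(x−M)² = 105303.600; s = √(105303.600/9) = 108.1684
CV = 108.1684 / 585.8000 = 0.18465 = 18.465%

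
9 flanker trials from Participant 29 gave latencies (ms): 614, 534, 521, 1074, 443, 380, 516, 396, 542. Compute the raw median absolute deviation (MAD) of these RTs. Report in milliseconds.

Sorted: 380, 396, 443, 516, 521, 534, 542, 614, 1074 → median = 521
|x − 521|: 93, 13, 0, 553, 78, 141, 5, 125, 21
Sorted deviations: 0, 5, 13, 21, 78, 93, 125, 141, 553 → MAD = 78

78 ms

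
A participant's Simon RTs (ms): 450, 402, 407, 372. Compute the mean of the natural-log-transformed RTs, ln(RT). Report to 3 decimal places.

ln(RT): 6.1092, 5.9965, 6.0088, 5.9189
Σ ln(RT) = 24.0334
Mean = 24.0334/4 = 6.00835

6.008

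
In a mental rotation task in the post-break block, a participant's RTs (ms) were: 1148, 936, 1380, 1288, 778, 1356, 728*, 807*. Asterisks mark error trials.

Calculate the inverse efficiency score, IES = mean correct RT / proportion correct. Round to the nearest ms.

Correct trials (n=6): 1148, 936, 1380, 1288, 778, 1356
Mean correct RT = 6886/6 = 1147.6667 ms
Proportion correct = 6/8
IES = 1147.6667 / (6/8) = 1530.222 ms

1530 ms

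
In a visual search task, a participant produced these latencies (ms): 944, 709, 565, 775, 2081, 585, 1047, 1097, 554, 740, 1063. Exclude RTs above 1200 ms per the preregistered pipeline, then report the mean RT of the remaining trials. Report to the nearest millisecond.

808 ms

Excluded: 2081
Retained (n=10): Σ = 8079
Mean = 8079/10 = 807.9000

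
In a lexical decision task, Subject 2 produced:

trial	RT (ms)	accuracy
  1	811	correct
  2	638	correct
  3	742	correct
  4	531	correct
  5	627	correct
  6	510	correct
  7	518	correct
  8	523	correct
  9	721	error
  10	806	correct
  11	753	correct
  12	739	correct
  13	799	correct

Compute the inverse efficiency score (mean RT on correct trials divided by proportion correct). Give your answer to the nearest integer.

Correct trials (n=12): 811, 638, 742, 531, 627, 510, 518, 523, 806, 753, 739, 799
Mean correct RT = 7997/12 = 666.4167 ms
Proportion correct = 12/13
IES = 666.4167 / (12/13) = 721.951 ms

722 ms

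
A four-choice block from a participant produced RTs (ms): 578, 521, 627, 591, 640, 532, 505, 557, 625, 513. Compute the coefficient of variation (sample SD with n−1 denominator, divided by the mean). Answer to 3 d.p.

0.089

n = 10, Σ = 5689, M = 568.9000
Σ(x−M)² = 23154.900; s = √(23154.900/9) = 50.7224
CV = 50.7224 / 568.9000 = 0.08916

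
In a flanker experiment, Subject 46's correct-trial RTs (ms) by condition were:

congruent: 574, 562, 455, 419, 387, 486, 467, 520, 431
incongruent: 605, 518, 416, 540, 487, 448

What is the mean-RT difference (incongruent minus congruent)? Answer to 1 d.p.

24.4 ms

M(congruent) = 4301/9 = 477.889
M(incongruent) = 3014/6 = 502.333
Difference = 502.333 − 477.889 = 24.444 ms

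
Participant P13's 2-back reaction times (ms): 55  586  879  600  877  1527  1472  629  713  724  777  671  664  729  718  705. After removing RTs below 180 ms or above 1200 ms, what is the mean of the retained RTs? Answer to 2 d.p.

Excluded: 55, 1472, 1527
Retained (n=13): Σ = 9272
Mean = 9272/13 = 713.2308

713.23 ms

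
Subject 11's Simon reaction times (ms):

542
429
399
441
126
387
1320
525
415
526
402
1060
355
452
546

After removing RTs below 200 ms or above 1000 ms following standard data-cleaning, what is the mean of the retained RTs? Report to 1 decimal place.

451.6 ms

Excluded: 126, 1060, 1320
Retained (n=12): Σ = 5419
Mean = 5419/12 = 451.5833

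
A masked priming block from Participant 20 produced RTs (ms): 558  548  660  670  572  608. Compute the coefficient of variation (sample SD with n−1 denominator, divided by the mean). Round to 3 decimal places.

n = 6, Σ = 3616, M = 602.6667
Σ(x−M)² = 13773.333; s = √(13773.333/5) = 52.4849
CV = 52.4849 / 602.6667 = 0.08709

0.087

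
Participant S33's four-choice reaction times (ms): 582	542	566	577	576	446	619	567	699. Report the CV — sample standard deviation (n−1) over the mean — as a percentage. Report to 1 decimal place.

11.5%

n = 9, Σ = 5174, M = 574.8889
Σ(x−M)² = 35240.889; s = √(35240.889/8) = 66.3710
CV = 66.3710 / 574.8889 = 0.11545 = 11.545%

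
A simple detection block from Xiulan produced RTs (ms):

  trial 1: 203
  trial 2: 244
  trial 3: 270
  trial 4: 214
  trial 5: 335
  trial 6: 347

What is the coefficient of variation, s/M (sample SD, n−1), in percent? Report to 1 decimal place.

n = 6, Σ = 1613, M = 268.8333
Σ(x−M)² = 18446.833; s = √(18446.833/5) = 60.7402
CV = 60.7402 / 268.8333 = 0.22594 = 22.594%

22.6%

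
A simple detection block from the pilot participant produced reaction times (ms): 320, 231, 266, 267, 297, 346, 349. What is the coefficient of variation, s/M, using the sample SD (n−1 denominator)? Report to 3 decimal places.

0.150

n = 7, Σ = 2076, M = 296.5714
Σ(x−M)² = 11849.714; s = √(11849.714/6) = 44.4404
CV = 44.4404 / 296.5714 = 0.14985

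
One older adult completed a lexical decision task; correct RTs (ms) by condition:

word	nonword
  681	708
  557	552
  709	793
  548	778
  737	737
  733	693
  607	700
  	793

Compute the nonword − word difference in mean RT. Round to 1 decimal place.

66.1 ms

M(word) = 4572/7 = 653.143
M(nonword) = 5754/8 = 719.250
Difference = 719.250 − 653.143 = 66.107 ms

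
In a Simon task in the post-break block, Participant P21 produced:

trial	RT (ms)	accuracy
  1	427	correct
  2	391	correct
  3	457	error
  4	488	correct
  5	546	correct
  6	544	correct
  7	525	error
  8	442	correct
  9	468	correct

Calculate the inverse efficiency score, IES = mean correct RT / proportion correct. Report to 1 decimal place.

607.2 ms

Correct trials (n=7): 427, 391, 488, 546, 544, 442, 468
Mean correct RT = 3306/7 = 472.2857 ms
Proportion correct = 7/9
IES = 472.2857 / (7/9) = 607.224 ms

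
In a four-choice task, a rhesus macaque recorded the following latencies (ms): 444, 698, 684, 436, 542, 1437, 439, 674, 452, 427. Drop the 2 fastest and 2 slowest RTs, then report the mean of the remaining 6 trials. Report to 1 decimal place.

Sorted: 427, 436, 439, 444, 452, 542, 674, 684, 698, 1437
Drop lowest 2 (427, 436) and highest 2 (698, 1437)
Remaining (n=6): Σ = 3235, mean = 3235/6 = 539.167

539.2 ms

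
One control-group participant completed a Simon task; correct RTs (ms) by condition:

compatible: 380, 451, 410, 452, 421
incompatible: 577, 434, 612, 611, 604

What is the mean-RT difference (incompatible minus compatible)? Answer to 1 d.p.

144.8 ms

M(compatible) = 2114/5 = 422.800
M(incompatible) = 2838/5 = 567.600
Difference = 567.600 − 422.800 = 144.800 ms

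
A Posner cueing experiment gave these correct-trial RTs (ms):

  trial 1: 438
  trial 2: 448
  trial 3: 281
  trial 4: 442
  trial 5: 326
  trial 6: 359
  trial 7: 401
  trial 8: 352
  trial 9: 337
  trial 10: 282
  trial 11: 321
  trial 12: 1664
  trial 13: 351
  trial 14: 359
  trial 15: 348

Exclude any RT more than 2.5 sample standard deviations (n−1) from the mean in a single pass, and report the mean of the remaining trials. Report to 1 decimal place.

360.4 ms

n = 15, ΣRT = 6709, M = 447.267
Σ(x−M)² = 1624238.93; s = √(1624238.93/14) = 340.613
Cutoffs: 447.267 ± 2.5·340.613 → [-404.3, 1298.8]
Outside: 1664 → excluded.
Retained (n=14): Σ = 5045, mean = 5045/14 = 360.357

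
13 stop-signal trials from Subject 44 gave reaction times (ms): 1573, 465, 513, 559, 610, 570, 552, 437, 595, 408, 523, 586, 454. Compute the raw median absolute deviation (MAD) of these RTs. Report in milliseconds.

Sorted: 408, 437, 454, 465, 513, 523, 552, 559, 570, 586, 595, 610, 1573 → median = 552
|x − 552|: 1021, 87, 39, 7, 58, 18, 0, 115, 43, 144, 29, 34, 98
Sorted deviations: 0, 7, 18, 29, 34, 39, 43, 58, 87, 98, 115, 144, 1021 → MAD = 43

43 ms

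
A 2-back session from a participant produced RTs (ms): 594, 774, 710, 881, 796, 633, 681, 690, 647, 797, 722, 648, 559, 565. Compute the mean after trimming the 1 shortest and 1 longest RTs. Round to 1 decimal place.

688.1 ms

Sorted: 559, 565, 594, 633, 647, 648, 681, 690, 710, 722, 774, 796, 797, 881
Drop lowest 1 (559) and highest 1 (881)
Remaining (n=12): Σ = 8257, mean = 8257/12 = 688.083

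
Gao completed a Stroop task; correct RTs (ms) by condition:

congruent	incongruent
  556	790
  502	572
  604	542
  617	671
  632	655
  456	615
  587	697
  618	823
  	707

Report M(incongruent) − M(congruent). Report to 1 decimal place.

103.2 ms

M(congruent) = 4572/8 = 571.500
M(incongruent) = 6072/9 = 674.667
Difference = 674.667 − 571.500 = 103.167 ms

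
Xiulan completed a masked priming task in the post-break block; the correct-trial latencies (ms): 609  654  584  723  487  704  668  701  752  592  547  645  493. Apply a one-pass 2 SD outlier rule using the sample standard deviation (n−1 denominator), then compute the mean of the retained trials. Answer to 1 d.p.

n = 13, ΣRT = 8159, M = 627.615
Σ(x−M)² = 86329.08; s = √(86329.08/12) = 84.818
Cutoffs: 627.615 ± 2·84.818 → [458.0, 797.3]
No RTs fall outside the cutoffs; all 13 retained. Mean = 8159/13 = 627.615

627.6 ms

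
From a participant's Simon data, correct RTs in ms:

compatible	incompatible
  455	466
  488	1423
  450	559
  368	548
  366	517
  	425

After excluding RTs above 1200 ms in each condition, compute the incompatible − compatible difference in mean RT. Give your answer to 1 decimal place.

incompatible: exclude 1423
M(compatible) = 2127/5 = 425.400
M(incompatible) = 2515/5 = 503.000
Difference = 503.000 − 425.400 = 77.600 ms

77.6 ms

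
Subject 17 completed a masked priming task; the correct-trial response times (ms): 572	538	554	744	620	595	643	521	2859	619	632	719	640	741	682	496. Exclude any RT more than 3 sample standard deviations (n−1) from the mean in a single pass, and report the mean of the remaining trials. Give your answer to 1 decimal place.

n = 16, ΣRT = 12175, M = 760.938
Σ(x−M)² = 4779228.94; s = √(4779228.94/15) = 564.460
Cutoffs: 760.938 ± 3·564.460 → [-932.4, 2454.3]
Outside: 2859 → excluded.
Retained (n=15): Σ = 9316, mean = 9316/15 = 621.067

621.1 ms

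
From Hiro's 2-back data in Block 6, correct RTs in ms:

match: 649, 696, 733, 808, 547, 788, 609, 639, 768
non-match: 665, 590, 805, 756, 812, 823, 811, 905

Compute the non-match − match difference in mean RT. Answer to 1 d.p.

77.9 ms

M(match) = 6237/9 = 693.000
M(non-match) = 6167/8 = 770.875
Difference = 770.875 − 693.000 = 77.875 ms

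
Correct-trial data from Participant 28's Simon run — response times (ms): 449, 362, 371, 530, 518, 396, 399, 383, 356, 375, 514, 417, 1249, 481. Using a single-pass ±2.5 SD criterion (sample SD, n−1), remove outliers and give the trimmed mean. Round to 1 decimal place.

427.0 ms

n = 14, ΣRT = 6800, M = 485.714
Σ(x−M)² = 676166.86; s = √(676166.86/13) = 228.063
Cutoffs: 485.714 ± 2.5·228.063 → [-84.4, 1055.9]
Outside: 1249 → excluded.
Retained (n=13): Σ = 5551, mean = 5551/13 = 427.000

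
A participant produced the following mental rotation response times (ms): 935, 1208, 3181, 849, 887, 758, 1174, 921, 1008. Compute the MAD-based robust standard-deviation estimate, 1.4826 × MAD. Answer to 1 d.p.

127.5 ms

Sorted: 758, 849, 887, 921, 935, 1008, 1174, 1208, 3181 → median = 935
|x − 935| sorted: 0, 14, 48, 73, 86, 177, 239, 273, 2246 → MAD = 86
Robust SD ≈ 1.4826 × 86 = 127.504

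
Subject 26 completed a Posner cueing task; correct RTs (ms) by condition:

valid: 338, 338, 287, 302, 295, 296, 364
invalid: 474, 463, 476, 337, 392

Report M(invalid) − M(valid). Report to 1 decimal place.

M(valid) = 2220/7 = 317.143
M(invalid) = 2142/5 = 428.400
Difference = 428.400 − 317.143 = 111.257 ms

111.3 ms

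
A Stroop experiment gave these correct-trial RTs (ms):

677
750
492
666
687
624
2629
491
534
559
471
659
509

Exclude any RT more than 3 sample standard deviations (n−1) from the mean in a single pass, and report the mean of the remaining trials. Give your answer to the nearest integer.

n = 13, ΣRT = 9748, M = 749.846
Σ(x−M)² = 3923855.69; s = √(3923855.69/12) = 571.829
Cutoffs: 749.846 ± 3·571.829 → [-965.6, 2465.3]
Outside: 2629 → excluded.
Retained (n=12): Σ = 7119, mean = 7119/12 = 593.250

593 ms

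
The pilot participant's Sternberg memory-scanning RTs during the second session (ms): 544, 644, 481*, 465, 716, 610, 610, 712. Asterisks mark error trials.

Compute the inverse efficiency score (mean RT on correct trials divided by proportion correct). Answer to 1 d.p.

702.2 ms

Correct trials (n=7): 544, 644, 465, 716, 610, 610, 712
Mean correct RT = 4301/7 = 614.4286 ms
Proportion correct = 7/8
IES = 614.4286 / (7/8) = 702.204 ms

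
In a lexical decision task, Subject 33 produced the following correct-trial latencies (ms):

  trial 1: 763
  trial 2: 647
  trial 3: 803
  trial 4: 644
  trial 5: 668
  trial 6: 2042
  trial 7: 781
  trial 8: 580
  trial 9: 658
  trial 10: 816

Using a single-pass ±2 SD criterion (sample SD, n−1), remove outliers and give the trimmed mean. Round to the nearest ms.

707 ms

n = 10, ΣRT = 8402, M = 840.200
Σ(x−M)² = 1662131.60; s = √(1662131.60/9) = 429.746
Cutoffs: 840.200 ± 2·429.746 → [-19.3, 1699.7]
Outside: 2042 → excluded.
Retained (n=9): Σ = 6360, mean = 6360/9 = 706.667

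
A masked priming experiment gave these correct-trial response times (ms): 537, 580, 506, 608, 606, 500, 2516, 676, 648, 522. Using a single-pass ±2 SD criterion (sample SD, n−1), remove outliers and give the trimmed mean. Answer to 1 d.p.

n = 10, ΣRT = 7699, M = 769.900
Σ(x−M)² = 3419864.90; s = √(3419864.90/9) = 616.429
Cutoffs: 769.900 ± 2·616.429 → [-463.0, 2002.8]
Outside: 2516 → excluded.
Retained (n=9): Σ = 5183, mean = 5183/9 = 575.889

575.9 ms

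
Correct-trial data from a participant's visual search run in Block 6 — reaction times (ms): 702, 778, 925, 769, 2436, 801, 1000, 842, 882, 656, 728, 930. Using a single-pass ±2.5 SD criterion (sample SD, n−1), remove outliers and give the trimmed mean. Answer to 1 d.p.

n = 12, ΣRT = 11449, M = 954.083
Σ(x−M)² = 2509578.92; s = √(2509578.92/11) = 477.644
Cutoffs: 954.083 ± 2.5·477.644 → [-240.0, 2148.2]
Outside: 2436 → excluded.
Retained (n=11): Σ = 9013, mean = 9013/11 = 819.364

819.4 ms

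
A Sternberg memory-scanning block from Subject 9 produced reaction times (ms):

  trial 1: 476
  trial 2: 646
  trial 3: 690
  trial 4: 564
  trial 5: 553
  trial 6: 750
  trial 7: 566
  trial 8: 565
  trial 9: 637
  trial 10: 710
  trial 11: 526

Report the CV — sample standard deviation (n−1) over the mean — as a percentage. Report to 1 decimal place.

n = 11, Σ = 6683, M = 607.5455
Σ(x−M)² = 72296.727; s = √(72296.727/10) = 85.0275
CV = 85.0275 / 607.5455 = 0.13995 = 13.995%

14.0%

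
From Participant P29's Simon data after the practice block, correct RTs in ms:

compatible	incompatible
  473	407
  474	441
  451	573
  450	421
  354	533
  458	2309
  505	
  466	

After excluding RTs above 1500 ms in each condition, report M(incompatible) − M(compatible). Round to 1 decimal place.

21.1 ms

incompatible: exclude 2309
M(compatible) = 3631/8 = 453.875
M(incompatible) = 2375/5 = 475.000
Difference = 475.000 − 453.875 = 21.125 ms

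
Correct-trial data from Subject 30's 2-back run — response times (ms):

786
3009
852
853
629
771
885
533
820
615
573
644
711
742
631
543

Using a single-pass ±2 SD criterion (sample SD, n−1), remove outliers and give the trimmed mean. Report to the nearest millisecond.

706 ms

n = 16, ΣRT = 13597, M = 849.812
Σ(x−M)² = 5170670.44; s = √(5170670.44/15) = 587.121
Cutoffs: 849.812 ± 2·587.121 → [-324.4, 2024.1]
Outside: 3009 → excluded.
Retained (n=15): Σ = 10588, mean = 10588/15 = 705.867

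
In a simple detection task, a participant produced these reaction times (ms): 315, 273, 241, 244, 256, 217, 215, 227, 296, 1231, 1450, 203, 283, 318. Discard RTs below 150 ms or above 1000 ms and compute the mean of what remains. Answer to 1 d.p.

Excluded: 1231, 1450
Retained (n=12): Σ = 3088
Mean = 3088/12 = 257.3333

257.3 ms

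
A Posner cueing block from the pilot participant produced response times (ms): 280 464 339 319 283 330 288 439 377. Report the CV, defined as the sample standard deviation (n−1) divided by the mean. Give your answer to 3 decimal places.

n = 9, Σ = 3119, M = 346.5556
Σ(x−M)² = 36254.222; s = √(36254.222/8) = 67.3185
CV = 67.3185 / 346.5556 = 0.19425

0.194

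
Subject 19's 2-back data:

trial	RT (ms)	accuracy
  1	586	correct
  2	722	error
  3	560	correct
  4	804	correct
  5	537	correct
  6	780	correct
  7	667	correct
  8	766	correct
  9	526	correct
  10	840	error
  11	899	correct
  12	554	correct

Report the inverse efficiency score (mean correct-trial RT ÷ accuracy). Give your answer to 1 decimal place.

801.5 ms

Correct trials (n=10): 586, 560, 804, 537, 780, 667, 766, 526, 899, 554
Mean correct RT = 6679/10 = 667.9000 ms
Proportion correct = 10/12
IES = 667.9000 / (10/12) = 801.480 ms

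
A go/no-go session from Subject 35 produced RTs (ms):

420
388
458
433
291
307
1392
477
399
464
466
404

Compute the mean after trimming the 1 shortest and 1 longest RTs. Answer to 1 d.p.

421.6 ms

Sorted: 291, 307, 388, 399, 404, 420, 433, 458, 464, 466, 477, 1392
Drop lowest 1 (291) and highest 1 (1392)
Remaining (n=10): Σ = 4216, mean = 4216/10 = 421.600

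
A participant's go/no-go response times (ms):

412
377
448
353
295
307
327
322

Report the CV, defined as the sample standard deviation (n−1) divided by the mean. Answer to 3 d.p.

n = 8, Σ = 2841, M = 355.1250
Σ(x−M)² = 20162.875; s = √(20162.875/7) = 53.6695
CV = 53.6695 / 355.1250 = 0.15113

0.151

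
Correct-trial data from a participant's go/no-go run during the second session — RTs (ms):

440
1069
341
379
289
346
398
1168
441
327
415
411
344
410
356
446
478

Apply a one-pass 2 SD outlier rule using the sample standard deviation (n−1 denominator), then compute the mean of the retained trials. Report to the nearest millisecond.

388 ms

n = 17, ΣRT = 8058, M = 474.000
Σ(x−M)² = 985784.00; s = √(985784.00/16) = 248.217
Cutoffs: 474.000 ± 2·248.217 → [-22.4, 970.4]
Outside: 1069, 1168 → excluded.
Retained (n=15): Σ = 5821, mean = 5821/15 = 388.067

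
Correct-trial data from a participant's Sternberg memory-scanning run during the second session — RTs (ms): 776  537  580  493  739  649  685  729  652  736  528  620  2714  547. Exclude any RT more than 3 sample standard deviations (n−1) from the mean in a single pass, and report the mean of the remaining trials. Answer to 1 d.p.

636.2 ms

n = 14, ΣRT = 10985, M = 784.643
Σ(x−M)² = 4113669.21; s = √(4113669.21/13) = 562.527
Cutoffs: 784.643 ± 3·562.527 → [-902.9, 2472.2]
Outside: 2714 → excluded.
Retained (n=13): Σ = 8271, mean = 8271/13 = 636.231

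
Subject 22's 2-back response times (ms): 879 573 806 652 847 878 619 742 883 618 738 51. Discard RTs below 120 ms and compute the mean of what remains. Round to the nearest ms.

749 ms

Excluded: 51
Retained (n=11): Σ = 8235
Mean = 8235/11 = 748.6364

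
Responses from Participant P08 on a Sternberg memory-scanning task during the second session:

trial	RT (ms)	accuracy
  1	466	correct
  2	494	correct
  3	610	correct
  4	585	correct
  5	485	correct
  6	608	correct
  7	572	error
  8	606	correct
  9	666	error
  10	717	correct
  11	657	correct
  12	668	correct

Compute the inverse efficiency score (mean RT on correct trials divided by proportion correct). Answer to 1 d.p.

Correct trials (n=10): 466, 494, 610, 585, 485, 608, 606, 717, 657, 668
Mean correct RT = 5896/10 = 589.6000 ms
Proportion correct = 10/12
IES = 589.6000 / (10/12) = 707.520 ms

707.5 ms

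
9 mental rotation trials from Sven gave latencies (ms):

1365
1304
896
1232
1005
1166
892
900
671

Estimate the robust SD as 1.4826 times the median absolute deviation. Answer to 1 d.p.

238.7 ms

Sorted: 671, 892, 896, 900, 1005, 1166, 1232, 1304, 1365 → median = 1005
|x − 1005| sorted: 0, 105, 109, 113, 161, 227, 299, 334, 360 → MAD = 161
Robust SD ≈ 1.4826 × 161 = 238.699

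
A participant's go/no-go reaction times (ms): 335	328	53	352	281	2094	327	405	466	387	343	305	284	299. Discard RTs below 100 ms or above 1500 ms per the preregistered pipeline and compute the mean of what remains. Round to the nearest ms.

343 ms

Excluded: 53, 2094
Retained (n=12): Σ = 4112
Mean = 4112/12 = 342.6667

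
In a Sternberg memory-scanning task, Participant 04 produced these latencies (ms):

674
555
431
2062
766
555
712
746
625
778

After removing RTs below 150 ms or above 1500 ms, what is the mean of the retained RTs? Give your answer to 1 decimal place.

Excluded: 2062
Retained (n=9): Σ = 5842
Mean = 5842/9 = 649.1111

649.1 ms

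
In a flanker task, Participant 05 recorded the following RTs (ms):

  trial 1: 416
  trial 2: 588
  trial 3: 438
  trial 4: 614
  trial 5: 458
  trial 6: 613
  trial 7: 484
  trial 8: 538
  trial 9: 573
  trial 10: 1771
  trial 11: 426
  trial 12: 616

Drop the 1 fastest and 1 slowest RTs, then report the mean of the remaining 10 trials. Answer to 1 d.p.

534.8 ms

Sorted: 416, 426, 438, 458, 484, 538, 573, 588, 613, 614, 616, 1771
Drop lowest 1 (416) and highest 1 (1771)
Remaining (n=10): Σ = 5348, mean = 5348/10 = 534.800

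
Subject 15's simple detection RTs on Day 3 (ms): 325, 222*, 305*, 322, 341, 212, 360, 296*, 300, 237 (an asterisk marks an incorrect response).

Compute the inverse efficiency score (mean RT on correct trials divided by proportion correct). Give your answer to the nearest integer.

428 ms

Correct trials (n=7): 325, 322, 341, 212, 360, 300, 237
Mean correct RT = 2097/7 = 299.5714 ms
Proportion correct = 7/10
IES = 299.5714 / (7/10) = 427.959 ms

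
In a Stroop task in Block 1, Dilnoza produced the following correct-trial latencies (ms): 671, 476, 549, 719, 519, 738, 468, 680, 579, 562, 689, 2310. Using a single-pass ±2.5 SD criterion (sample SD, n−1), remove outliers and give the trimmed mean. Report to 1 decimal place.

604.5 ms

n = 12, ΣRT = 8960, M = 746.667
Σ(x−M)² = 2762380.67; s = √(2762380.67/11) = 501.124
Cutoffs: 746.667 ± 2.5·501.124 → [-506.1, 1999.5]
Outside: 2310 → excluded.
Retained (n=11): Σ = 6650, mean = 6650/11 = 604.545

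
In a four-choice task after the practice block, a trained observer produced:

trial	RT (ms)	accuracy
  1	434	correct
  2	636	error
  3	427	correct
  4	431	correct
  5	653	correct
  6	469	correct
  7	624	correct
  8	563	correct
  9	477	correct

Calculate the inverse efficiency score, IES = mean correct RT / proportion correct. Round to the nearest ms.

573 ms

Correct trials (n=8): 434, 427, 431, 653, 469, 624, 563, 477
Mean correct RT = 4078/8 = 509.7500 ms
Proportion correct = 8/9
IES = 509.7500 / (8/9) = 573.469 ms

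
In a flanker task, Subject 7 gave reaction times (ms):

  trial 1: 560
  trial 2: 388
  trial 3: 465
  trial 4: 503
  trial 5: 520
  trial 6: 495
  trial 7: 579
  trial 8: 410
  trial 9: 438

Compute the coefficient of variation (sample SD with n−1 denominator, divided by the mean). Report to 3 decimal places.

0.134

n = 9, Σ = 4358, M = 484.2222
Σ(x−M)² = 33747.556; s = √(33747.556/8) = 64.9496
CV = 64.9496 / 484.2222 = 0.13413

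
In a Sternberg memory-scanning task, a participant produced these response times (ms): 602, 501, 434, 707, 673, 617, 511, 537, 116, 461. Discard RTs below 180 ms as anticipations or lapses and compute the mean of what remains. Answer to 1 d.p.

Excluded: 116
Retained (n=9): Σ = 5043
Mean = 5043/9 = 560.3333

560.3 ms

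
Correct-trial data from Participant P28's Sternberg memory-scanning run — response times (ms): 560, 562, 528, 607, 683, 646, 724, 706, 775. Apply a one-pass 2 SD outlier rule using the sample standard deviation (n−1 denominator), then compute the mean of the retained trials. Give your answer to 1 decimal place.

n = 9, ΣRT = 5791, M = 643.444
Σ(x−M)² = 57532.22; s = √(57532.22/8) = 84.803
Cutoffs: 643.444 ± 2·84.803 → [473.8, 813.1]
No RTs fall outside the cutoffs; all 9 retained. Mean = 5791/9 = 643.444

643.4 ms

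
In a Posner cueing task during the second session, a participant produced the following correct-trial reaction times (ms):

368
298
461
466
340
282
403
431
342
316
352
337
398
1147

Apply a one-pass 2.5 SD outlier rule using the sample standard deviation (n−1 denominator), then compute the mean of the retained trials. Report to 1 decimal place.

n = 14, ΣRT = 5941, M = 424.357
Σ(x−M)² = 604399.21; s = √(604399.21/13) = 215.621
Cutoffs: 424.357 ± 2.5·215.621 → [-114.7, 963.4]
Outside: 1147 → excluded.
Retained (n=13): Σ = 4794, mean = 4794/13 = 368.769

368.8 ms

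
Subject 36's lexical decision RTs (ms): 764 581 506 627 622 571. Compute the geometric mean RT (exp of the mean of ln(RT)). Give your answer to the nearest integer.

607 ms

ln(RT): 6.6386, 6.3648, 6.2265, 6.4409, 6.4329, 6.3474
Mean ln(RT) = 38.4511/6 = 6.40852
Geometric mean = exp(6.40852) = 607.00 ms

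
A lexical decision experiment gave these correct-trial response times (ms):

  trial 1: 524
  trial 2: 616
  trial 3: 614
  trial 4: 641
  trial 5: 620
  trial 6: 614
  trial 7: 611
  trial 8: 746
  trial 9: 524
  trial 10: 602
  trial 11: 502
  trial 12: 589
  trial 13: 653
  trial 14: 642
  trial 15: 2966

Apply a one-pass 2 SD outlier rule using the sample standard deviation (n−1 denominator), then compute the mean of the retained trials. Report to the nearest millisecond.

607 ms

n = 15, ΣRT = 11464, M = 764.267
Σ(x−M)² = 5243222.93; s = √(5243222.93/14) = 611.977
Cutoffs: 764.267 ± 2·611.977 → [-459.7, 1988.2]
Outside: 2966 → excluded.
Retained (n=14): Σ = 8498, mean = 8498/14 = 607.000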